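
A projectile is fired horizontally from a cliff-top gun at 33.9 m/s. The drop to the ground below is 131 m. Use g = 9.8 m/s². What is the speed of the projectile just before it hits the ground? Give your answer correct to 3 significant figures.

61.0 m/s

Fall time: t = √(2 × 131 / 9.8) = 5.171 s.
At impact: v_x = 33.9 m/s (unchanged), v_y = g t = 9.8 × 5.171 = 50.68 m/s.
Speed = √(v_x² + v_y²) = √(1149 + 2568) = 61.0 m/s.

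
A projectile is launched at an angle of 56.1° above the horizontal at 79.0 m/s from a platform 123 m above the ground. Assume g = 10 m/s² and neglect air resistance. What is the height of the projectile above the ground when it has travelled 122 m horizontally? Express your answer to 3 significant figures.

266 m

v_x = 79.0 cos 56.1° = 44.06 m/s, v_y0 = 79.0 sin 56.1° = 65.57 m/s.
Time to reach x = 122 m: t = x / v_x = 122 / 44.06 = 2.769 s.
y = 123 + v_y0 t − ½ g t² = 123 + 65.57×2.769 − 5.000×2.769² = 266 m.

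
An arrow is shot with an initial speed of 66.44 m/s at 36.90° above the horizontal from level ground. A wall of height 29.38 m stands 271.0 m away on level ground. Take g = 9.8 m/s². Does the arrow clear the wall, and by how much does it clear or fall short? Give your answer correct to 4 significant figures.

Yes — it clears the wall by 46.61 m.

v_x = 66.44 cos 36.90° = 53.131 m/s; v_y0 = 66.44 sin 36.90° = 39.892 m/s.
Time to reach the wall: t = 271.0 / 53.131 = 5.1006 s.
Height at that point: y = 39.892×5.1006 − 4.900×5.1006² = 75.994 m.
That is 75.994 − 29.38 = 46.61 m above the top of the wall, so the arrow clears it.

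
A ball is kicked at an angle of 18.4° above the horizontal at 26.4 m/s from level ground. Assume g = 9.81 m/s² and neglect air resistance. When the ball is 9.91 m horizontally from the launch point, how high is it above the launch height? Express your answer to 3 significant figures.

2.53 m

v_x = 26.4 cos 18.4° = 25.05 m/s, v_y0 = 26.4 sin 18.4° = 8.333 m/s.
Time to reach x = 9.91 m: t = x / v_x = 9.91 / 25.05 = 0.3956 s.
y = v_y0 t − ½ g t² = 8.333×0.3956 − 4.905×0.3956² = 2.53 m.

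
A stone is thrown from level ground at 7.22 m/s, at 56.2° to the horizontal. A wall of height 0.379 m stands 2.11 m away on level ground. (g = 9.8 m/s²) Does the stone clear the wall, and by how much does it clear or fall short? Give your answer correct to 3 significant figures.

v_x = 7.22 cos 56.2° = 4.016 m/s; v_y0 = 7.22 sin 56.2° = 6.000 m/s.
Time to reach the wall: t = 2.11 / 4.016 = 0.5254 s.
Height at that point: y = 6.000×0.5254 − 4.900×0.5254² = 1.800 m.
That is 1.800 − 0.379 = 1.42 m above the top of the wall, so the stone clears it.

Yes — it clears the wall by 1.42 m.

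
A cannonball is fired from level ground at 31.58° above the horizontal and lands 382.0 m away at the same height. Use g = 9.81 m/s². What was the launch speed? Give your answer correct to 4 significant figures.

64.81 m/s

On level ground, R = v₀² sin(2θ) / g, so v₀ = √(R g / sin 2θ).
sin(2 × 31.58°) = 0.8923.
v₀ = √(382.0 × 9.81 / 0.8923) = √4199.7 = 64.81 m/s.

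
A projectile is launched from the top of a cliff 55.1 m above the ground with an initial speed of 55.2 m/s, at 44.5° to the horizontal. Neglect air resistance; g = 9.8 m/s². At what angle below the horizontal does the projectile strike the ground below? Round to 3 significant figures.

52.2°

v_x = 55.2 cos 44.5° = 39.37 m/s.
At impact |v_y| = √(v_y0² + 2 g h) = √(38.69² + 2×9.8×55.1) = 50.76 m/s.
Angle below horizontal = arctan(|v_y| / v_x) = arctan(50.76 / 39.37) = 52.2°.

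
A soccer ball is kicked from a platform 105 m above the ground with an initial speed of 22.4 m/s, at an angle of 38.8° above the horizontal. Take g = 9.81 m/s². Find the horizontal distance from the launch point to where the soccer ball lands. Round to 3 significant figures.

110 m

Components: v_x = 22.4 cos 38.8° = 17.46 m/s, v_y = 22.4 sin 38.8° = 14.04 m/s.
Vertical: 0 = 105 + 14.04 t − ½(9.81) t² ⇒ 4.905 t² − 14.04 t − 105 = 0.
t = [14.04 + √(197.1 + 2060)] / 9.810 = 6.274 s.
Horizontal: R = v_x · t = 17.46 × 6.274 = 110 m.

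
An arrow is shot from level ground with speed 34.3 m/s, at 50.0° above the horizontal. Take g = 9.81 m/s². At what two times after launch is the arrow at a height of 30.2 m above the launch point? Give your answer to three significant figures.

v_y0 = 34.3 sin 50.0° = 26.28 m/s.
Set y = v_y0 t − ½ g t² = 30.2: 4.905 t² − 26.28 t + 30.2 = 0.
t = [26.28 ± √(690.6 − 592.5)] / 9.81 = (26.28 ± 9.905) / 9.81, giving t = 1.67 s or t = 3.69 s.
So the arrow is at 30.2 m at t = 1.67 s (rising) and t = 3.69 s (falling).

1.67 s and 3.69 s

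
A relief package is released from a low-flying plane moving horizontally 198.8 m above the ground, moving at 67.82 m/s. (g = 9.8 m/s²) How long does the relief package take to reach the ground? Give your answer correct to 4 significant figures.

The horizontal speed doesn't affect the fall. With v_y0 = 0, h = ½ g t².
t = √(2 × 198.8 / 9.8) = √40.571 = 6.370 s.

6.370 s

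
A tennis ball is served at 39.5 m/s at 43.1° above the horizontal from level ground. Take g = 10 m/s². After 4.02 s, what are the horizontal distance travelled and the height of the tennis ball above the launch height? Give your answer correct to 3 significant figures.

v_x = 39.5 cos 43.1° = 28.84 m/s; v_y0 = 39.5 sin 43.1° = 26.99 m/s.
x = v_x t = 28.84 × 4.02 = 116 m.
y = v_y0 t − ½ g t² = 26.99×4.02 − 5.000×4.02² = 27.7 m.

x = 116 m, y = 27.7 m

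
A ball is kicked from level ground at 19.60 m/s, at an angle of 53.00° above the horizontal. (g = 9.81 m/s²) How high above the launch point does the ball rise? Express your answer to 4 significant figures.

12.49 m

Vertical component of launch velocity: v_y = 19.60 sin 53.00° = 15.653 m/s.
At the highest point the vertical velocity is zero, so v_y² = 2 g h_max.
h_max = (15.653)² / (2 × 9.81) = 245.02 / 19.62 = 12.49 m.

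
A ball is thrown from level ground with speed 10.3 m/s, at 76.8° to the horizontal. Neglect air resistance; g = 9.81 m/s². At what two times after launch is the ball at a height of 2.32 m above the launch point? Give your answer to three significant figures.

0.266 s and 1.78 s

v_y0 = 10.3 sin 76.8° = 10.03 m/s.
Set y = v_y0 t − ½ g t² = 2.32: 4.905 t² − 10.03 t + 2.32 = 0.
t = [10.03 ± √(100.6 − 45.52)] / 9.81 = (10.03 ± 7.422) / 9.81, giving t = 0.266 s or t = 1.78 s.
So the ball is at 2.32 m at t = 0.266 s (rising) and t = 1.78 s (falling).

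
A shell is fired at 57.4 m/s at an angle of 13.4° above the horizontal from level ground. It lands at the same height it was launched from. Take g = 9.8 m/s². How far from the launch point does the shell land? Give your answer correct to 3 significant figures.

For level ground, R = v₀² sin(2θ) / g.
sin(2 × 13.4°) = sin 26.80° = 0.4509.
R = (57.4)² × 0.4509 / 9.8 = 152 m.

152 m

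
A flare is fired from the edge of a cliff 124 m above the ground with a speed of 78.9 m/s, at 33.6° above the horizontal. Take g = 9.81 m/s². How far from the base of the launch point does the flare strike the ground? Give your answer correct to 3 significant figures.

734 m

Components: v_x = 78.9 cos 33.6° = 65.72 m/s, v_y = 78.9 sin 33.6° = 43.66 m/s.
Vertical: 0 = 124 + 43.66 t − ½(9.81) t² ⇒ 4.905 t² − 43.66 t − 124 = 0.
t = [43.66 + √(1906 + 2433)] / 9.810 = 11.17 s.
Horizontal: R = v_x · t = 65.72 × 11.17 = 734 m.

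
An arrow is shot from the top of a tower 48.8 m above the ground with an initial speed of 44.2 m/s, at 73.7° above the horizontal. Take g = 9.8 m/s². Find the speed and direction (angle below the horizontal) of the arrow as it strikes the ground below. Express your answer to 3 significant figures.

53.9 m/s at 76.7° below the horizontal

v_x = 44.2 cos 73.7° = 12.41 m/s (constant).
|v_y| at impact = √((42.42)² + 2×9.8×48.8) = 52.50 m/s.
Speed = √(12.41² + 52.50²) = 53.9 m/s; angle = arctan(52.50/12.41) = 76.7° below horizontal.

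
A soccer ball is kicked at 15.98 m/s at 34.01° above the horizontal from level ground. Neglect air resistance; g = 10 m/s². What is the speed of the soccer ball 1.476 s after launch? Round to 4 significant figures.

14.47 m/s

v_x = 15.98 cos 34.01° = 13.246 m/s (constant).
v_y(t) = 15.98 sin 34.01° − g t = 8.9382 − 10 × 1.476 = -5.8218 m/s.
Speed = √(v_x² + v_y²) = √(175.46 + 33.893) = 14.47 m/s.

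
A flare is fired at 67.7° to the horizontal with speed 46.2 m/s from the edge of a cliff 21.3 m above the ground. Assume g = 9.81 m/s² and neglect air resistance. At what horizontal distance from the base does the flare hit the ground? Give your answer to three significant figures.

Components: v_x = 46.2 cos 67.7° = 17.53 m/s, v_y = 46.2 sin 67.7° = 42.74 m/s.
Vertical: 0 = 21.3 + 42.74 t − ½(9.81) t² ⇒ 4.905 t² − 42.74 t − 21.3 = 0.
t = [42.74 + √(1827 + 417.9)] / 9.810 = 9.187 s.
Horizontal: R = v_x · t = 17.53 × 9.187 = 161 m.

161 m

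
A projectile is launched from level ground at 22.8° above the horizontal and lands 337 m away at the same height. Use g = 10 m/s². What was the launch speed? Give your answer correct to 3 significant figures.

On level ground, R = v₀² sin(2θ) / g, so v₀ = √(R g / sin 2θ).
sin(2 × 22.8°) = 0.7145.
v₀ = √(337 × 10 / 0.7145) = √4717 = 68.7 m/s.

68.7 m/s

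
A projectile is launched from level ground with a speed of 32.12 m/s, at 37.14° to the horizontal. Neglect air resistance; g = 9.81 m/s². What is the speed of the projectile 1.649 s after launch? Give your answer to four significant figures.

25.81 m/s

v_x = 32.12 cos 37.14° = 25.605 m/s (constant).
v_y(t) = 32.12 sin 37.14° − g t = 19.393 − 9.81 × 1.649 = 3.2163 m/s.
Speed = √(v_x² + v_y²) = √(655.62 + 10.345) = 25.81 m/s.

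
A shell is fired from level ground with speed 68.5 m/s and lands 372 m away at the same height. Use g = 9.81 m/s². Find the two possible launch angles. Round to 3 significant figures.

25.5° and 64.5°

Level-ground range: R = v₀² sin(2θ)/g ⇒ sin 2θ = R g / v₀² = 372×9.81/68.5² = 0.7777.
2θ = arcsin(0.7777) = 51.05° or 180° − 51.05° = 128.95°.
So θ = 25.5° or θ = 64.5°.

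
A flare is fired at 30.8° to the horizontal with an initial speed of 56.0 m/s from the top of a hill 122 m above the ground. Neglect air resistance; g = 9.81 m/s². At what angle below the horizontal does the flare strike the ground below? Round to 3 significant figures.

49.7°

v_x = 56.0 cos 30.8° = 48.10 m/s.
At impact |v_y| = √(v_y0² + 2 g h) = √(28.67² + 2×9.81×122) = 56.71 m/s.
Angle below horizontal = arctan(|v_y| / v_x) = arctan(56.71 / 48.10) = 49.7°.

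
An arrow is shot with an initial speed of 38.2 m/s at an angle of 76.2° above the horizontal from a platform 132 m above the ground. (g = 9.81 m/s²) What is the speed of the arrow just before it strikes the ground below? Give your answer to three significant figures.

63.6 m/s

v_x = 38.2 cos 76.2° = 9.112 m/s is unchanged throughout.
For the vertical component, v_y² = v_y0² + 2 g h = (37.10)² + 2×9.81×132 = 3966, so |v_y| = 62.98 m/s.
Impact speed = √(v_x² + v_y²) = √(83.03 + 3966) = 63.6 m/s.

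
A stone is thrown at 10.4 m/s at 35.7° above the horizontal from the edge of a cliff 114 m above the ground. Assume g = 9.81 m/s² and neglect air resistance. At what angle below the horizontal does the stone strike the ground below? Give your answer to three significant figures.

v_x = 10.4 cos 35.7° = 8.446 m/s.
At impact |v_y| = √(v_y0² + 2 g h) = √(6.069² + 2×9.81×114) = 47.68 m/s.
Angle below horizontal = arctan(|v_y| / v_x) = arctan(47.68 / 8.446) = 80.0°.

80.0°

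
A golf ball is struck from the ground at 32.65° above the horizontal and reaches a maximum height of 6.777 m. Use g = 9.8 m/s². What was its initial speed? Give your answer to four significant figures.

21.36 m/s

At maximum height v_y = 0, so (v₀ sin θ)² = 2 g H.
v₀ sin 32.65° = √(2 × 9.8 × 6.777) = 11.525 m/s.
v₀ = 11.525 / sin 32.65° = 11.525 / 0.5395 = 21.36 m/s.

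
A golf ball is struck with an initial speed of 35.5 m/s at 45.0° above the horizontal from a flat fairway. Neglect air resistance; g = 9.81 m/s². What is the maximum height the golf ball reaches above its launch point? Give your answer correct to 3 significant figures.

Vertical component of launch velocity: v_y = 35.5 sin 45.0° = 25.10 m/s.
At the highest point the vertical velocity is zero, so v_y² = 2 g h_max.
h_max = (25.10)² / (2 × 9.81) = 630.0 / 19.62 = 32.1 m.

32.1 m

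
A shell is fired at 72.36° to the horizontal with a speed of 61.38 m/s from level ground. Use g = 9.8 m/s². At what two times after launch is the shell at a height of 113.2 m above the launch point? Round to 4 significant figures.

2.430 s and 9.508 s

v_y0 = 61.38 sin 72.36° = 58.494 m/s.
Set y = v_y0 t − ½ g t² = 113.2: 4.900 t² − 58.494 t + 113.2 = 0.
t = [58.494 ± √(3421.5 − 2218.7)] / 9.8 = (58.494 ± 34.681) / 9.8, giving t = 2.430 s or t = 9.508 s.
So the shell is at 113.2 m at t = 2.430 s (rising) and t = 9.508 s (falling).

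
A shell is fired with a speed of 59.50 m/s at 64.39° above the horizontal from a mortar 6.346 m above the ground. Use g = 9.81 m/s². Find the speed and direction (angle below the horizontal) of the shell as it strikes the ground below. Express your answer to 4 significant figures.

60.54 m/s at 64.86° below the horizontal

v_x = 59.50 cos 64.39° = 25.718 m/s (constant).
|v_y| at impact = √((53.655)² + 2×9.81×6.346) = 54.803 m/s.
Speed = √(25.718² + 54.803²) = 60.54 m/s; angle = arctan(54.803/25.718) = 64.86° below horizontal.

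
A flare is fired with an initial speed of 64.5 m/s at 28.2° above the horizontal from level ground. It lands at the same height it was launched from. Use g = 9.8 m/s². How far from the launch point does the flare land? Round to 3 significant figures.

Components: v_x = 64.5 cos 28.2° = 56.84 m/s, v_y = 64.5 sin 28.2° = 30.48 m/s.
Time of flight (same landing height): t = 2 v_y / g = 2 × 30.48 / 9.8 = 6.220 s.
Range: R = v_x · t = 56.84 × 6.220 = 354 m.

354 m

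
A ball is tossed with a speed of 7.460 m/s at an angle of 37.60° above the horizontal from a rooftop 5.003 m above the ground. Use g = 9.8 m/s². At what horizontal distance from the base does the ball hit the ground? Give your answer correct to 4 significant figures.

9.318 m

Components: v_x = 7.460 cos 37.60° = 5.9105 m/s, v_y = 7.460 sin 37.60° = 4.5517 m/s.
Vertical: 0 = 5.003 + 4.5517 t − ½(9.8) t² ⇒ 4.900 t² − 4.5517 t − 5.003 = 0.
t = [4.5517 + √(20.718 + 98.059)] / 9.800 = 1.5765 s.
Horizontal: R = v_x · t = 5.9105 × 1.5765 = 9.318 m.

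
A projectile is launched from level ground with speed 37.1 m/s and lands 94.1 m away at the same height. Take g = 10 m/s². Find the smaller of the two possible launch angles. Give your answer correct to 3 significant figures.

Level-ground range: R = v₀² sin(2θ)/g ⇒ sin 2θ = R g / v₀² = 94.1×10/37.1² = 0.6837.
2θ = arcsin(0.6837) = 43.13° or 180° − 43.13° = 136.87°.
So θ = 21.6° or θ = 68.4°.

21.6°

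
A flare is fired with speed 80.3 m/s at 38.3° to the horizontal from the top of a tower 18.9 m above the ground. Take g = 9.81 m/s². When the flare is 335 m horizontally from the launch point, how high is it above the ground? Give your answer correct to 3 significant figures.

v_x = 80.3 cos 38.3° = 63.02 m/s, v_y0 = 80.3 sin 38.3° = 49.77 m/s.
Time to reach x = 335 m: t = x / v_x = 335 / 63.02 = 5.316 s.
y = 18.9 + v_y0 t − ½ g t² = 18.9 + 49.77×5.316 − 4.905×5.316² = 145 m.

145 m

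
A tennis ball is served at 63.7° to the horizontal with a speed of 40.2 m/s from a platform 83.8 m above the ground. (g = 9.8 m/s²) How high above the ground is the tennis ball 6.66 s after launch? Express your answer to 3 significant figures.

v_y0 = 40.2 sin 63.7° = 36.04 m/s.
y(t) = 83.8 + v_y0 t − ½ g t² = 83.8 + 36.04×6.66 − ½×9.8×6.66² = 106 m.

106 m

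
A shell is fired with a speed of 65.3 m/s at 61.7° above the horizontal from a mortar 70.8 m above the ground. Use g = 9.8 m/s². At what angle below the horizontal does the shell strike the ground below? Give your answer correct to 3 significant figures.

v_x = 65.3 cos 61.7° = 30.96 m/s.
At impact |v_y| = √(v_y0² + 2 g h) = √(57.50² + 2×9.8×70.8) = 68.51 m/s.
Angle below horizontal = arctan(|v_y| / v_x) = arctan(68.51 / 30.96) = 65.7°.

65.7°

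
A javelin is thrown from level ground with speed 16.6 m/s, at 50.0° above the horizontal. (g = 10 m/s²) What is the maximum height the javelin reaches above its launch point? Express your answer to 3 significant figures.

8.09 m

Vertical component of launch velocity: v_y = 16.6 sin 50.0° = 12.72 m/s.
At the highest point the vertical velocity is zero, so v_y² = 2 g h_max.
h_max = (12.72)² / (2 × 10) = 161.8 / 20.00 = 8.09 m.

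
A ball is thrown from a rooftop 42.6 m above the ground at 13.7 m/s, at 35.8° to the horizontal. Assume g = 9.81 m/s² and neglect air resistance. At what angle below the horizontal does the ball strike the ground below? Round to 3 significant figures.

69.7°

v_x = 13.7 cos 35.8° = 11.11 m/s.
At impact |v_y| = √(v_y0² + 2 g h) = √(8.014² + 2×9.81×42.6) = 30.00 m/s.
Angle below horizontal = arctan(|v_y| / v_x) = arctan(30.00 / 11.11) = 69.7°.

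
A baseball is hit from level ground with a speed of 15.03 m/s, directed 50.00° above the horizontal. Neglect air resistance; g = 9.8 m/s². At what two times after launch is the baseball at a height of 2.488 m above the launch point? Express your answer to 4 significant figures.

v_y0 = 15.03 sin 50.00° = 11.514 m/s.
Set y = v_y0 t − ½ g t² = 2.488: 4.900 t² − 11.514 t + 2.488 = 0.
t = [11.514 ± √(132.57 − 48.765)] / 9.8 = (11.514 ± 9.1545) / 9.8, giving t = 0.2408 s or t = 2.109 s.
So the baseball is at 2.488 m at t = 0.2408 s (rising) and t = 2.109 s (falling).

0.2408 s and 2.109 s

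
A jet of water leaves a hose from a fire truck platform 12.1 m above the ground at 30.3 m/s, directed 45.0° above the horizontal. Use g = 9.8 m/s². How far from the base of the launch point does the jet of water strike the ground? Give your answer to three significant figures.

105 m

Components: v_x = 30.3 cos 45.0° = 21.43 m/s, v_y = 30.3 sin 45.0° = 21.43 m/s.
Vertical: 0 = 12.1 + 21.43 t − ½(9.8) t² ⇒ 4.900 t² − 21.43 t − 12.1 = 0.
t = [21.43 + √(459.2 + 237.2)] / 9.800 = 4.880 s.
Horizontal: R = v_x · t = 21.43 × 4.880 = 105 m.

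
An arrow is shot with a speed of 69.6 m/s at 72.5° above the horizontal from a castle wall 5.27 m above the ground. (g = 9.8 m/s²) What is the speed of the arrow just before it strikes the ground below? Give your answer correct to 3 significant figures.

v_x = 69.6 cos 72.5° = 20.93 m/s is unchanged throughout.
For the vertical component, v_y² = v_y0² + 2 g h = (66.38)² + 2×9.8×5.27 = 4510, so |v_y| = 67.16 m/s.
Impact speed = √(v_x² + v_y²) = √(438.1 + 4510) = 70.3 m/s.

70.3 m/s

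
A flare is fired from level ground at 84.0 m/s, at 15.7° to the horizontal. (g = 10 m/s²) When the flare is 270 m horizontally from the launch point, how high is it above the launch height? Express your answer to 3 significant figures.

20.2 m

v_x = 84.0 cos 15.7° = 80.87 m/s, v_y0 = 84.0 sin 15.7° = 22.73 m/s.
Time to reach x = 270 m: t = x / v_x = 270 / 80.87 = 3.339 s.
y = v_y0 t − ½ g t² = 22.73×3.339 − 5.000×3.339² = 20.2 m.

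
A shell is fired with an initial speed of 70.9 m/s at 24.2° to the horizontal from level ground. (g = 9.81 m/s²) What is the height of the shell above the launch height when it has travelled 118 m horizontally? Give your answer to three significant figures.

36.7 m

v_x = 70.9 cos 24.2° = 64.67 m/s, v_y0 = 70.9 sin 24.2° = 29.06 m/s.
Time to reach x = 118 m: t = x / v_x = 118 / 64.67 = 1.825 s.
y = v_y0 t − ½ g t² = 29.06×1.825 − 4.905×1.825² = 36.7 m.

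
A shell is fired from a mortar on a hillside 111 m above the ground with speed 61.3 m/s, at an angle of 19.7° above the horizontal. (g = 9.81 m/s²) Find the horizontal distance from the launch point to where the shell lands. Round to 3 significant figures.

Components: v_x = 61.3 cos 19.7° = 57.71 m/s, v_y = 61.3 sin 19.7° = 20.66 m/s.
Vertical: 0 = 111 + 20.66 t − ½(9.81) t² ⇒ 4.905 t² − 20.66 t − 111 = 0.
t = [20.66 + √(426.8 + 2178)] / 9.810 = 7.309 s.
Horizontal: R = v_x · t = 57.71 × 7.309 = 422 m.

422 m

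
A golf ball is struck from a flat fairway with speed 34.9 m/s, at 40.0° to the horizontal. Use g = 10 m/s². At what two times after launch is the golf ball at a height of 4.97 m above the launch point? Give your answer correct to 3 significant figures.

v_y0 = 34.9 sin 40.0° = 22.43 m/s.
Set y = v_y0 t − ½ g t² = 4.97: 5.000 t² − 22.43 t + 4.97 = 0.
t = [22.43 ± √(503.1 − 99.40)] / 10 = (22.43 ± 20.09) / 10, giving t = 0.234 s or t = 4.25 s.
So the golf ball is at 4.97 m at t = 0.234 s (rising) and t = 4.25 s (falling).

0.234 s and 4.25 s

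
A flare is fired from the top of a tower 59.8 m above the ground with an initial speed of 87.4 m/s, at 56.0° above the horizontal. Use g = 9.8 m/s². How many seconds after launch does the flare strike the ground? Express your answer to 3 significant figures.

Vertical component: v_y = 87.4 sin 56.0° = 72.46 m/s.
Taking up as positive with launch at y = 59.8 m, landing at y = 0: 0 = 59.8 + 72.46 t − ½(9.8) t².
Solving 4.900 t² − 72.46 t − 59.8 = 0 gives t = [72.46 + √(72.46² + 4·4.900·59.8)] / 9.800 = 15.6 s.

15.6 s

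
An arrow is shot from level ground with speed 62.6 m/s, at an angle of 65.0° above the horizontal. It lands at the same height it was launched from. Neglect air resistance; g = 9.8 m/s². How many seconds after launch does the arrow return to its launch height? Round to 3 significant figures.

11.6 s

Vertical component: v_y = 62.6 sin 65.0° = 56.73 m/s.
For a projectile landing at launch height, time of flight is t = 2 v_y / g = 2 × 56.73 / 9.8 = 11.6 s.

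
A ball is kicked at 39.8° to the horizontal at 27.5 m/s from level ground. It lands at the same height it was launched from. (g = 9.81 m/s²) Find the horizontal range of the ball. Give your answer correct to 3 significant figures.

75.8 m

For level ground, R = v₀² sin(2θ) / g.
sin(2 × 39.8°) = sin 79.60° = 0.9836.
R = (27.5)² × 0.9836 / 9.81 = 75.8 m.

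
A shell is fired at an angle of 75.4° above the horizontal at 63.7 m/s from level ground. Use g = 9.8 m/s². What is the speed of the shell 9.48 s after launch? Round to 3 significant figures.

v_x = 63.7 cos 75.4° = 16.06 m/s (constant).
v_y(t) = 63.7 sin 75.4° − g t = 61.64 − 9.8 × 9.48 = -31.26 m/s.
Speed = √(v_x² + v_y²) = √(257.9 + 977.2) = 35.1 m/s.

35.1 m/s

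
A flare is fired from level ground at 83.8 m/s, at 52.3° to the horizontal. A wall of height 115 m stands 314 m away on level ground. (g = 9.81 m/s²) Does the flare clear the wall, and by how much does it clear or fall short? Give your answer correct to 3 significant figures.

v_x = 83.8 cos 52.3° = 51.25 m/s; v_y0 = 83.8 sin 52.3° = 66.30 m/s.
Time to reach the wall: t = 314 / 51.25 = 6.127 s.
Height at that point: y = 66.30×6.127 − 4.905×6.127² = 222.1 m.
That is 222.1 − 115 = 107 m above the top of the wall, so the flare clears it.

Yes — it clears the wall by 107 m.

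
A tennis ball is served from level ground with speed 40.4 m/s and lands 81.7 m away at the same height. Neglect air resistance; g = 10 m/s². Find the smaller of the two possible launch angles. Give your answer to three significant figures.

15.0°

Level-ground range: R = v₀² sin(2θ)/g ⇒ sin 2θ = R g / v₀² = 81.7×10/40.4² = 0.5006.
2θ = arcsin(0.5006) = 30.04° or 180° − 30.04° = 149.96°.
So θ = 15.0° or θ = 75.0°.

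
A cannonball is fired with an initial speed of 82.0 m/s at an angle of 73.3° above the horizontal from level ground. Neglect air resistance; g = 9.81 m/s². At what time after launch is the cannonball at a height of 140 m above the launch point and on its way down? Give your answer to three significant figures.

v_y0 = 82.0 sin 73.3° = 78.54 m/s.
Set y = v_y0 t − ½ g t² = 140: 4.905 t² − 78.54 t + 140 = 0.
t = [78.54 ± √(6169 − 2747)] / 9.81 = (78.54 ± 58.50) / 9.81, giving t = 2.04 s or t = 14.0 s.
On the way down corresponds to the larger root: t = 14.0 s.

14.0 s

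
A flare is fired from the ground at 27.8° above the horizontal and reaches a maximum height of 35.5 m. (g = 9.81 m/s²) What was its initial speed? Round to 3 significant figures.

At maximum height v_y = 0, so (v₀ sin θ)² = 2 g H.
v₀ sin 27.8° = √(2 × 9.81 × 35.5) = 26.39 m/s.
v₀ = 26.39 / sin 27.8° = 26.39 / 0.4664 = 56.6 m/s.

56.6 m/s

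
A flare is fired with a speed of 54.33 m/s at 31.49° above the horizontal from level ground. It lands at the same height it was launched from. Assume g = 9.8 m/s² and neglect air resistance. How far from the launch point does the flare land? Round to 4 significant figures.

268.3 m

For level ground, R = v₀² sin(2θ) / g.
sin(2 × 31.49°) = sin 62.980° = 0.8908.
R = (54.33)² × 0.8908 / 9.8 = 268.3 m.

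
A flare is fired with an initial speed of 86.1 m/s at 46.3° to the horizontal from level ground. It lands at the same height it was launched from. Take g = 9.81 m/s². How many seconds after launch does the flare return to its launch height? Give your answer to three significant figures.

12.7 s

Vertical component: v_y = 86.1 sin 46.3° = 62.25 m/s.
For a projectile landing at launch height, time of flight is t = 2 v_y / g = 2 × 62.25 / 9.81 = 12.7 s.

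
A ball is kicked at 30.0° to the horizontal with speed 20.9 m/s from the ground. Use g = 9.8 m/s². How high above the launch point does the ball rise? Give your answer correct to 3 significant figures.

5.57 m

Vertical component of launch velocity: v_y = 20.9 sin 30.0° = 10.45 m/s.
At the highest point the vertical velocity is zero, so v_y² = 2 g h_max.
h_max = (10.45)² / (2 × 9.8) = 109.2 / 19.60 = 5.57 m.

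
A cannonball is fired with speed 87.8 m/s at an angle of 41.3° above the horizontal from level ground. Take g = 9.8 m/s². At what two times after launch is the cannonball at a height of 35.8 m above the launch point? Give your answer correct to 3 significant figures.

0.654 s and 11.2 s

v_y0 = 87.8 sin 41.3° = 57.95 m/s.
Set y = v_y0 t − ½ g t² = 35.8: 4.900 t² − 57.95 t + 35.8 = 0.
t = [57.95 ± √(3358 − 701.7)] / 9.8 = (57.95 ± 51.54) / 9.8, giving t = 0.654 s or t = 11.2 s.
So the cannonball is at 35.8 m at t = 0.654 s (rising) and t = 11.2 s (falling).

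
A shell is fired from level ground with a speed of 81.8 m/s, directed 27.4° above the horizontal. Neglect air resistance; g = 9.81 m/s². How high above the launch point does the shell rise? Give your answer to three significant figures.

Vertical component of launch velocity: v_y = 81.8 sin 27.4° = 37.64 m/s.
At the highest point the vertical velocity is zero, so v_y² = 2 g h_max.
h_max = (37.64)² / (2 × 9.81) = 1417 / 19.62 = 72.2 m.

72.2 m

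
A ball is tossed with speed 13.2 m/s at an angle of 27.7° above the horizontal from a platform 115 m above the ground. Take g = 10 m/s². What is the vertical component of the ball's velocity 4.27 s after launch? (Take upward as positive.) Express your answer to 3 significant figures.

-36.6 m/s

Initial vertical component: v_y0 = 13.2 sin 27.7° = 6.136 m/s.
v_y(t) = v_y0 − g t = 6.136 − 10 × 4.27 = -36.6 m/s.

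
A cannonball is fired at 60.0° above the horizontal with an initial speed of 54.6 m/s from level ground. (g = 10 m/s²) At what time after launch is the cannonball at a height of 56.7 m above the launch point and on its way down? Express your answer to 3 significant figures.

8.05 s

v_y0 = 54.6 sin 60.0° = 47.28 m/s.
Set y = v_y0 t − ½ g t² = 56.7: 5.000 t² − 47.28 t + 56.7 = 0.
t = [47.28 ± √(2235 − 1134)] / 10 = (47.28 ± 33.18) / 10, giving t = 1.41 s or t = 8.05 s.
On the way down corresponds to the larger root: t = 8.05 s.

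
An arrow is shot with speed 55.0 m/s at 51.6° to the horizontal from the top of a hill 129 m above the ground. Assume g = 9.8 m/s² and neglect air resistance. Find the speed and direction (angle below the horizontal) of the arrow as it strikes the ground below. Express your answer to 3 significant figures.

v_x = 55.0 cos 51.6° = 34.16 m/s (constant).
|v_y| at impact = √((43.10)² + 2×9.8×129) = 66.23 m/s.
Speed = √(34.16² + 66.23²) = 74.5 m/s; angle = arctan(66.23/34.16) = 62.7° below horizontal.

74.5 m/s at 62.7° below the horizontal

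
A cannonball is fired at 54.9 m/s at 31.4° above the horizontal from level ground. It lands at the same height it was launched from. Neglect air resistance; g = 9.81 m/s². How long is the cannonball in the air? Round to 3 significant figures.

Vertical component: v_y = 54.9 sin 31.4° = 28.60 m/s.
For a projectile landing at launch height, time of flight is t = 2 v_y / g = 2 × 28.60 / 9.81 = 5.83 s.

5.83 s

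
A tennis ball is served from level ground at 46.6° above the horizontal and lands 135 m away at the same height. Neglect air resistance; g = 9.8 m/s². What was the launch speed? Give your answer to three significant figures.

36.4 m/s

On level ground, R = v₀² sin(2θ) / g, so v₀ = √(R g / sin 2θ).
sin(2 × 46.6°) = 0.9984.
v₀ = √(135 × 9.8 / 0.9984) = √1325 = 36.4 m/s.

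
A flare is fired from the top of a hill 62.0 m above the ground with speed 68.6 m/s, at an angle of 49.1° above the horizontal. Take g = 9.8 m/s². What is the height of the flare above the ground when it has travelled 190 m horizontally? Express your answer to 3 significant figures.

v_x = 68.6 cos 49.1° = 44.92 m/s, v_y0 = 68.6 sin 49.1° = 51.85 m/s.
Time to reach x = 190 m: t = x / v_x = 190 / 44.92 = 4.230 s.
y = 62.0 + v_y0 t − ½ g t² = 62.0 + 51.85×4.230 − 4.900×4.230² = 194 m.

194 m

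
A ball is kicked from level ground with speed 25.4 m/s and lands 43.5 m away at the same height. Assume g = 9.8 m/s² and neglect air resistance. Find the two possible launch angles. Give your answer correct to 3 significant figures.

Level-ground range: R = v₀² sin(2θ)/g ⇒ sin 2θ = R g / v₀² = 43.5×9.8/25.4² = 0.6608.
2θ = arcsin(0.6608) = 41.36° or 180° − 41.36° = 138.64°.
So θ = 20.7° or θ = 69.3°.

20.7° and 69.3°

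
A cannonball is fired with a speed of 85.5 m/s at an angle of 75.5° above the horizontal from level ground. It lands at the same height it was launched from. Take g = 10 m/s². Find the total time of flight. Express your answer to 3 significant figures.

16.6 s

Vertical component: v_y = 85.5 sin 75.5° = 82.78 m/s.
For a projectile landing at launch height, time of flight is t = 2 v_y / g = 2 × 82.78 / 10 = 16.6 s.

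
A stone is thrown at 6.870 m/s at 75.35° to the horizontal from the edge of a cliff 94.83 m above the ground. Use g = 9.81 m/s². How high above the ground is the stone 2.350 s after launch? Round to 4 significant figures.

83.36 m

v_y0 = 6.870 sin 75.35° = 6.6466 m/s.
y(t) = 94.83 + v_y0 t − ½ g t² = 94.83 + 6.6466×2.350 − ½×9.81×2.350² = 83.36 m.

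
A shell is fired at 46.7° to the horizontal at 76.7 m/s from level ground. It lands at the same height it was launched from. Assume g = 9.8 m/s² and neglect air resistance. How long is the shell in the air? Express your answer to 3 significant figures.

11.4 s

Vertical component: v_y = 76.7 sin 46.7° = 55.82 m/s.
For a projectile landing at launch height, time of flight is t = 2 v_y / g = 2 × 55.82 / 9.8 = 11.4 s.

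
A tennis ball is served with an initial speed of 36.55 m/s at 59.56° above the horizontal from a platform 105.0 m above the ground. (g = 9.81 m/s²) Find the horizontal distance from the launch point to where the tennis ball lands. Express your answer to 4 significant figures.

Components: v_x = 36.55 cos 59.56° = 18.518 m/s, v_y = 36.55 sin 59.56° = 31.512 m/s.
Vertical: 0 = 105.0 + 31.512 t − ½(9.81) t² ⇒ 4.905 t² − 31.512 t − 105.0 = 0.
t = [31.512 + √(993.01 + 2060.1)] / 9.810 = 8.8447 s.
Horizontal: R = v_x · t = 18.518 × 8.8447 = 163.8 m.

163.8 m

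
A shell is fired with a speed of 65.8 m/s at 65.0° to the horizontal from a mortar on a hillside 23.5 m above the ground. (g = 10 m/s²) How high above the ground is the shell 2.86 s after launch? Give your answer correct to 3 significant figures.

153 m

v_y0 = 65.8 sin 65.0° = 59.64 m/s.
y(t) = 23.5 + v_y0 t − ½ g t² = 23.5 + 59.64×2.86 − ½×10×2.86² = 153 m.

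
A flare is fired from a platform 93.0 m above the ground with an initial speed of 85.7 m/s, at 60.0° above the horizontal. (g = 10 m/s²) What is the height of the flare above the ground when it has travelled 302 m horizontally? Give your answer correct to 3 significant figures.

368 m

v_x = 85.7 cos 60.0° = 42.85 m/s, v_y0 = 85.7 sin 60.0° = 74.22 m/s.
Time to reach x = 302 m: t = x / v_x = 302 / 42.85 = 7.048 s.
y = 93.0 + v_y0 t − ½ g t² = 93.0 + 74.22×7.048 − 5.000×7.048² = 368 m.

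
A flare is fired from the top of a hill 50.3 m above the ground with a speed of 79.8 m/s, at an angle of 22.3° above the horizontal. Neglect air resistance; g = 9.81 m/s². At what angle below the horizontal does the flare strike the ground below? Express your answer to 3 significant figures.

30.6°

v_x = 79.8 cos 22.3° = 73.83 m/s.
At impact |v_y| = √(v_y0² + 2 g h) = √(30.28² + 2×9.81×50.3) = 43.63 m/s.
Angle below horizontal = arctan(|v_y| / v_x) = arctan(43.63 / 73.83) = 30.6°.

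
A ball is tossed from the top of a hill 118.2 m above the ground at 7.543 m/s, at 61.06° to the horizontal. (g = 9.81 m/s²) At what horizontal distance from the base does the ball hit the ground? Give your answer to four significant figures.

20.54 m

Components: v_x = 7.543 cos 61.06° = 3.6500 m/s, v_y = 7.543 sin 61.06° = 6.6011 m/s.
Vertical: 0 = 118.2 + 6.6011 t − ½(9.81) t² ⇒ 4.905 t² − 6.6011 t − 118.2 = 0.
t = [6.6011 + √(43.575 + 2319.1)] / 9.810 = 5.6278 s.
Horizontal: R = v_x · t = 3.6500 × 5.6278 = 20.54 m.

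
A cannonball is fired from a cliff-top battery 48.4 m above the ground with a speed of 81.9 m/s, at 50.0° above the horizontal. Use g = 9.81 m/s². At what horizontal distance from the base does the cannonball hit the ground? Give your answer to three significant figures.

712 m

Components: v_x = 81.9 cos 50.0° = 52.64 m/s, v_y = 81.9 sin 50.0° = 62.74 m/s.
Vertical: 0 = 48.4 + 62.74 t − ½(9.81) t² ⇒ 4.905 t² − 62.74 t − 48.4 = 0.
t = [62.74 + √(3936 + 949.6)] / 9.810 = 13.52 s.
Horizontal: R = v_x · t = 52.64 × 13.52 = 712 m.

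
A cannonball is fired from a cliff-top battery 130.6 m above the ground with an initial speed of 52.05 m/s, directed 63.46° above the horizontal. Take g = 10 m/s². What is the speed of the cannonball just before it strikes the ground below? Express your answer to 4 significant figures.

v_x = 52.05 cos 63.46° = 23.257 m/s is unchanged throughout.
For the vertical component, v_y² = v_y0² + 2 g h = (46.565)² + 2×10×130.6 = 4780.3, so |v_y| = 69.140 m/s.
Impact speed = √(v_x² + v_y²) = √(540.89 + 4780.3) = 72.95 m/s.

72.95 m/s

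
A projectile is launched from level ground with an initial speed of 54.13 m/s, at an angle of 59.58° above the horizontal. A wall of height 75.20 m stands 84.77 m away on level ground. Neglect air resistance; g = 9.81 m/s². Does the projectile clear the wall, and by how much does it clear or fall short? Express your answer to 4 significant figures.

Yes — it clears the wall by 22.25 m.

v_x = 54.13 cos 59.58° = 27.408 m/s; v_y0 = 54.13 sin 59.58° = 46.678 m/s.
Time to reach the wall: t = 84.77 / 27.408 = 3.0929 s.
Height at that point: y = 46.678×3.0929 − 4.905×3.0929² = 97.449 m.
That is 97.449 − 75.20 = 22.25 m above the top of the wall, so the projectile clears it.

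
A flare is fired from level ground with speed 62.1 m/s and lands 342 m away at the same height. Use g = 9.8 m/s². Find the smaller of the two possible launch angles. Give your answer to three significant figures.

Level-ground range: R = v₀² sin(2θ)/g ⇒ sin 2θ = R g / v₀² = 342×9.8/62.1² = 0.8691.
2θ = arcsin(0.8691) = 60.35° or 180° − 60.35° = 119.65°.
So θ = 30.2° or θ = 59.8°.

30.2°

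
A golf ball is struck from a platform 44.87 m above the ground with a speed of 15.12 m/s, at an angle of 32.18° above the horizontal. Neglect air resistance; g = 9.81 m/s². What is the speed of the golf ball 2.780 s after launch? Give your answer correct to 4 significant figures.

v_x = 15.12 cos 32.18° = 12.797 m/s (constant).
v_y(t) = 15.12 sin 32.18° − g t = 8.0526 − 9.81 × 2.780 = -19.219 m/s.
Speed = √(v_x² + v_y²) = √(163.76 + 369.37) = 23.09 m/s.

23.09 m/s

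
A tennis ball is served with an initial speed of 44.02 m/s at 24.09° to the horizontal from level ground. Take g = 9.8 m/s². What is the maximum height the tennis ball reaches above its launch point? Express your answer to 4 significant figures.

16.47 m

Vertical component of launch velocity: v_y = 44.02 sin 24.09° = 17.968 m/s.
At the highest point the vertical velocity is zero, so v_y² = 2 g h_max.
h_max = (17.968)² / (2 × 9.8) = 322.85 / 19.60 = 16.47 m.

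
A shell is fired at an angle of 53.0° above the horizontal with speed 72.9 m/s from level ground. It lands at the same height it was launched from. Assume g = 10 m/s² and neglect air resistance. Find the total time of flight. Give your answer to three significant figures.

11.6 s

Vertical component: v_y = 72.9 sin 53.0° = 58.22 m/s.
For a projectile landing at launch height, time of flight is t = 2 v_y / g = 2 × 58.22 / 10 = 11.6 s.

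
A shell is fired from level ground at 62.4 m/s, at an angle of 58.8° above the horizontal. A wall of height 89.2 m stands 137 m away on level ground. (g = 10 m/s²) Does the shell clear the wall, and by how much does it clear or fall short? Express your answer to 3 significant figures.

Yes — it clears the wall by 47.2 m.

v_x = 62.4 cos 58.8° = 32.32 m/s; v_y0 = 62.4 sin 58.8° = 53.37 m/s.
Time to reach the wall: t = 137 / 32.32 = 4.239 s.
Height at that point: y = 53.37×4.239 − 5.000×4.239² = 136.4 m.
That is 136.4 − 89.2 = 47.2 m above the top of the wall, so the shell clears it.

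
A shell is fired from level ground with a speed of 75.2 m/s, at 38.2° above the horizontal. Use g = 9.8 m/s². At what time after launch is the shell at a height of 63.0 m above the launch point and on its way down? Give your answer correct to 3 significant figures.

7.85 s

v_y0 = 75.2 sin 38.2° = 46.50 m/s.
Set y = v_y0 t − ½ g t² = 63.0: 4.900 t² − 46.50 t + 63.0 = 0.
t = [46.50 ± √(2162 − 1235)] / 9.8 = (46.50 ± 30.45) / 9.8, giving t = 1.64 s or t = 7.85 s.
On the way down corresponds to the larger root: t = 7.85 s.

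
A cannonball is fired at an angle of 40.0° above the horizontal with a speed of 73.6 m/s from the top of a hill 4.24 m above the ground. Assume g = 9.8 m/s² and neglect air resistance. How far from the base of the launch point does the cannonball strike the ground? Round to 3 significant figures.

Components: v_x = 73.6 cos 40.0° = 56.38 m/s, v_y = 73.6 sin 40.0° = 47.31 m/s.
Vertical: 0 = 4.24 + 47.31 t − ½(9.8) t² ⇒ 4.900 t² − 47.31 t − 4.24 = 0.
t = [47.31 + √(2238 + 83.10)] / 9.800 = 9.744 s.
Horizontal: R = v_x · t = 56.38 × 9.744 = 549 m.

549 m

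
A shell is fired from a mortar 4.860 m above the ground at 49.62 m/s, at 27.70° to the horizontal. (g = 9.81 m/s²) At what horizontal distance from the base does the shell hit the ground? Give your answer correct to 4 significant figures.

215.5 m

Components: v_x = 49.62 cos 27.70° = 43.933 m/s, v_y = 49.62 sin 27.70° = 23.065 m/s.
Vertical: 0 = 4.860 + 23.065 t − ½(9.81) t² ⇒ 4.905 t² − 23.065 t − 4.860 = 0.
t = [23.065 + √(531.99 + 95.353)] / 9.810 = 4.9044 s.
Horizontal: R = v_x · t = 43.933 × 4.9044 = 215.5 m.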